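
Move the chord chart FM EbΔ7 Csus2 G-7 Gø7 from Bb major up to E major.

BM AΔ7 F#sus2 C#-7 C#ø7

Bb major up to E major is an augmented fourth; each chord root moves by that interval while the quality stays the same.
FM: root F up an augmented fourth → B, giving BM.
EbΔ7: root Eb up an augmented fourth → A, giving AΔ7.
Csus2: root C up an augmented fourth → F#, giving F#sus2.
G-7: root G up an augmented fourth → C#, giving C#-7.
Gø7: root G up an augmented fourth → C#, giving C#ø7.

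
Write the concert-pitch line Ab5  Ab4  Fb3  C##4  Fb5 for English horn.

Eb6 Eb5 Cb4 G##4 Cb6

The English horn sounds a perfect fifth below written, so the written part must be a perfect fifth above concert — transpose each note up.
Ab5 becomes Eb6
Ab4 becomes Eb5
Fb3 becomes Cb4
C##4 becomes G##4
Fb5 becomes Cb6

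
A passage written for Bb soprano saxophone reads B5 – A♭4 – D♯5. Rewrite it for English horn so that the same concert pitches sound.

E6 Db5 G#5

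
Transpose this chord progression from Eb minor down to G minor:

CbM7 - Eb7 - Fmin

EbM7 G7 Amin

Eb minor down to G minor is a minor sixth; each chord root moves by that interval while the quality stays the same.
CbM7: root Cb down a minor sixth → Eb, giving EbM7.
Eb7: root Eb down a minor sixth → G, giving G7.
Fmin: root F down a minor sixth → A, giving Amin.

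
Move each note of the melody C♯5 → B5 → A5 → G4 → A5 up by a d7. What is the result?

C#5 up a diminished seventh is Bb5.
B5 up a diminished seventh is Ab6.
A5: a seventh up reaches G, and 9 semitones makes it Gb6.
G4 up a diminished seventh is Fb5.
A diminished seventh up from A5 gives Gb6.

Bb5 Ab6 Gb6 Fb5 Gb6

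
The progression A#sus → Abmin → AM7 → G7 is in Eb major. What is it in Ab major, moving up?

Eb major up to Ab major is a perfect fourth; each chord root moves by that interval while the quality stays the same.
A#sus: root A# up a perfect fourth → D#, giving D#sus.
Abmin: root Ab up a perfect fourth → Db, giving Dbmin.
AM7: root A up a perfect fourth → D, giving DM7.
G7: root G up a perfect fourth → C, giving C7.

D#sus Dbmin DM7 C7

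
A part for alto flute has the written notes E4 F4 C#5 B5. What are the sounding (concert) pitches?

The alto flute sounds a perfect fourth below written, so transpose each written note down a perfect fourth.
E4 becomes B3
F4 becomes C4
C#5 becomes G#4
B5 becomes F#5

B3 C4 G#4 F#5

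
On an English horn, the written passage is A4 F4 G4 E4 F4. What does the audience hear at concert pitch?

Written C4 on the English horn sounds as F3, a perfect fifth lower; apply that shift to every note.
A4 → D4
F4 → Bb3
G4 → C4
E4 → A3
F4 → Bb3

D4 Bb3 C4 A3 Bb3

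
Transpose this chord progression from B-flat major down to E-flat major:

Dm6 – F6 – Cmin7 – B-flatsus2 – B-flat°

B-flat major down to E-flat major is a perfect fifth; each chord root moves by that interval while the quality stays the same.
Dm6: root D down a perfect fifth → G, giving Gm6.
F6: root F down a perfect fifth → Bb, giving Bb6.
Cmin7: root C down a perfect fifth → F, giving Fmin7.
B-flatsus2: root B-flat down a perfect fifth → Eb, giving Ebsus2.
B-flat°: root B-flat down a perfect fifth → Eb, giving Eb°.

Gm6 Bb6 Fmin7 Ebsus2 Eb°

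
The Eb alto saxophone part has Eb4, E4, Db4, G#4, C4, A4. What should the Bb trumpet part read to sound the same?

First find concert pitch: the Eb alto saxophone sounds a major sixth below written, so Eb4 E4 Db4 G#4 C4 A4 sounds Gb3 G3 Fb3 B3 Eb3 C4.
Then write for Bb trumpet: it sounds a major second below written, so the part must be a major second above concert.
Gb3 → Ab3
G3 → A3
Fb3 → Gb3
B3 → C#4
Eb3 → F3
C4 → D4

Ab3 A3 Gb3 C#4 F3 D4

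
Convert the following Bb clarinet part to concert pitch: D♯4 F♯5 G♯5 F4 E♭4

The Bb clarinet sounds a major second below written, so transpose each written note down a major second.
D#4 -> C#4
F#5 -> E5
G#5 -> F#5
F4 -> Eb4
Eb4 -> Db4

C#4 E5 F#5 Eb4 Db4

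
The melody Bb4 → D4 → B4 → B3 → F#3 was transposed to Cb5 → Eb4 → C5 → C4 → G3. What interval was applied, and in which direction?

up a minor second

From Bb4 to Cb5 is 2 letter names — a second of some quality.
Bb4 to Cb5 is 1 semitone, which makes it a minor second; the second version is higher, so the direction is up.
Checking another pair — F#3 → G3 — gives the same interval.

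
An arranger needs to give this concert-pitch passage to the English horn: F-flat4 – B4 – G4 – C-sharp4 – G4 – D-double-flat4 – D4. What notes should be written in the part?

The English horn sounds a perfect fifth below written, so the written part must be a perfect fifth above concert — transpose each note up.
Fb4 becomes Cb5
B4 becomes F#5
G4 becomes D5
C#4 becomes G#4
G4 becomes D5
Dbb4 becomes Abb4
D4 becomes A4

Cb5 F#5 D5 G#4 D5 Abb4 A4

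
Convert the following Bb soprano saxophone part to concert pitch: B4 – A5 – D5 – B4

A4 G5 C5 A4

The Bb soprano saxophone sounds a major second below written, so transpose each written note down a major second.
B4 to A4
A5 to G5
D5 to C5
B4 to A4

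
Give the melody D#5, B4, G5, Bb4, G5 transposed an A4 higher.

D#5 up an augmented fourth is G##5.
B4: a fourth up reaches E, and 6 semitones makes it E#5.
G5 up an augmented fourth is C#6.
Bb4: a fourth up reaches E, and 6 semitones makes it E5.
G5 up an augmented fourth is C#6.

G##5 E#5 C#6 E5 C#6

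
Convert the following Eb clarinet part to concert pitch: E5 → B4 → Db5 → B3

G5 D5 Fb5 D4

The Eb clarinet sounds a minor third above written, so transpose each written note up a minor third.
E5 to G5
B4 to D5
Db5 to Fb5
B3 to D4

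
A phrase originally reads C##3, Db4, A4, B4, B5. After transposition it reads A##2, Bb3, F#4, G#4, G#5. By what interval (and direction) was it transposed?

down a minor third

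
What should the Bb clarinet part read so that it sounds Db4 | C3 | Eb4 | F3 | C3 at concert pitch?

The Bb clarinet sounds a major second below written, so the written part must be a major second above concert — transpose each note up.
Db4 to Eb4
C3 to D3
Eb4 to F4
F3 to G3
C3 to D3

Eb4 D3 F4 G3 D3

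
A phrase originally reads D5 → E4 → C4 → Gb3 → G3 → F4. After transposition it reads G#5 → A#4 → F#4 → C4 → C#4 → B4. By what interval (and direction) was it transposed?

up an augmented fourth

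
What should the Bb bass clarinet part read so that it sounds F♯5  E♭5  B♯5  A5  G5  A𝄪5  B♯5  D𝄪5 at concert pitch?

G#6 F6 C##7 B6 A6 B##6 C##7 E##6

The Bb bass clarinet sounds a major ninth below written, so the written part must be a major ninth above concert — transpose each note up.
F#5 gives G#6
Eb5 gives F6
B#5 gives C##7
A5 gives B6
G5 gives A6
A##5 gives B##6
B#5 gives C##7
D##5 gives E##6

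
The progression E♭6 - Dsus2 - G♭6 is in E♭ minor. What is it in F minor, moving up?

E♭ minor up to F minor is a major second; each chord root moves by that interval while the quality stays the same.
E♭6: root E♭ up a major second → F, giving F6.
Dsus2: root D up a major second → E, giving Esus2.
G♭6: root G♭ up a major second → Ab, giving Ab6.

F6 Esus2 Ab6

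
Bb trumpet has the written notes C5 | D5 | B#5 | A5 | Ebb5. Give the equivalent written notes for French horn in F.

F5 G5 E#6 D6 Abb5

First find concert pitch: the Bb trumpet sounds a major second below written, so C5 D5 B#5 A5 Ebb5 sounds Bb4 C5 A#5 G5 Dbb5.
Then write for French horn in F: it sounds a perfect fifth below written, so the part must be a perfect fifth above concert.
Bb4 → F5
C5 → G5
A#5 → E#6
G5 → D6
Dbb5 → Abb5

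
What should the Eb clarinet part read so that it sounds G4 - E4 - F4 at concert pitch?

E4 C#4 D4

The Eb clarinet sounds a minor third above written, so the written part must be a minor third below concert — transpose each note down.
G4 to E4
E4 to C#4
F4 to D4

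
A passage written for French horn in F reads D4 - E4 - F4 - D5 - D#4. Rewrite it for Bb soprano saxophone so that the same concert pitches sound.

A3 B3 C4 A4 A#3

First find concert pitch: the French horn in F sounds a perfect fifth below written, so D4 E4 F4 D5 D#4 sounds G3 A3 Bb3 G4 G#3.
Then write for Bb soprano saxophone: it sounds a major second below written, so the part must be a major second above concert.
G3 → A3
A3 → B3
Bb3 → C4
G4 → A4
G#3 → A#3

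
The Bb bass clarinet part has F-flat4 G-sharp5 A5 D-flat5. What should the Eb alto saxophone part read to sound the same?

Cb4 D#5 E5 Ab4

First find concert pitch: the Bb bass clarinet sounds a major ninth below written, so F-flat4 G-sharp5 A5 D-flat5 sounds Ebb3 F#4 G4 Cb4.
Then write for Eb alto saxophone: it sounds a major sixth below written, so the part must be a major sixth above concert.
Ebb3 → Cb4
F#4 → D#5
G4 → E5
Cb4 → Ab4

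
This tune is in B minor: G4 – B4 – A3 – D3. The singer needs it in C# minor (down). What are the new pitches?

A3 C#4 B2 E2

From B down to C# is a minor seventh; apply that to each pitch.
G4 → A3
B4 → C#4
A3 → B2
D3 → E2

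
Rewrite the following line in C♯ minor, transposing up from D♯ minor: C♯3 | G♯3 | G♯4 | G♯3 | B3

B3 F#4 F#5 F#4 A4

D♯ minor to C♯ minor up is a minor seventh, so every note moves up by that interval.
C#3 becomes B3
G#3 becomes F#4
G#4 becomes F#5
G#3 becomes F#4
B3 becomes A4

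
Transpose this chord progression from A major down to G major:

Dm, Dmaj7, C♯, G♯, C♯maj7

A major down to G major is a major second; each chord root moves by that interval while the quality stays the same.
Dm: root D down a major second → C, giving Cm.
Dmaj7: root D down a major second → C, giving Cmaj7.
C♯: root C♯ down a major second → B, giving B.
G♯: root G♯ down a major second → F#, giving F#.
C♯maj7: root C♯ down a major second → B, giving Bmaj7.

Cm Cmaj7 B F# Bmaj7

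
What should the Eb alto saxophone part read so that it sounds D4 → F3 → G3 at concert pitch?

B4 D4 E4

The Eb alto saxophone sounds a major sixth below written, so the written part must be a major sixth above concert — transpose each note up.
D4 to B4
F3 to D4
G3 to E4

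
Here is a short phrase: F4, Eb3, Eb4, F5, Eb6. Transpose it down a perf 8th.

F4 to F3
Eb3 to Eb2
Eb4 to Eb3
F5 to F4
Eb6 to Eb5

F3 Eb2 Eb3 F4 Eb5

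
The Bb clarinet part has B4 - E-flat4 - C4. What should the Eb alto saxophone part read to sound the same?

F#5 Bb4 G4

First find concert pitch: the Bb clarinet sounds a major second below written, so B4 E-flat4 C4 sounds A4 Db4 Bb3.
Then write for Eb alto saxophone: it sounds a major sixth below written, so the part must be a major sixth above concert.
A4 → F#5
Db4 → Bb4
Bb3 → G4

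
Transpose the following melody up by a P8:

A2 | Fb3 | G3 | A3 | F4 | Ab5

A3 Fb4 G4 A4 F5 Ab6

A2 → A3
Fb3 → Fb4
G3 → G4
A3 → A4
F4 → F5
Ab5 → Ab6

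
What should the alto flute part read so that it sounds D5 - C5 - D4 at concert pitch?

G5 F5 G4

Written C4 sounds as G3 on the alto flute, so concert pitches are written a perfect fourth up.
D5 -> G5
C5 -> F5
D4 -> G4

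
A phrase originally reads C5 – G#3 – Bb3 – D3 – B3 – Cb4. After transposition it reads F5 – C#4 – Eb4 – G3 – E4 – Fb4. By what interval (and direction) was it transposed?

up a perfect fourth

From C5 to F5 is 4 letter names — a fourth of some quality.
C5 to F5 is 5 semitones, which makes it a perfect fourth; the second version is higher, so the direction is up.
Checking another pair — Cb4 → Fb4 — gives the same interval.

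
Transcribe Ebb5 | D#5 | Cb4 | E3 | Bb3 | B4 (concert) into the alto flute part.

Written C4 sounds as G3 on the alto flute, so concert pitches are written a perfect fourth up.
Ebb5 becomes Abb5
D#5 becomes G#5
Cb4 becomes Fb4
E3 becomes A3
Bb3 becomes Eb4
B4 becomes E5

Abb5 G#5 Fb4 A3 Eb4 E5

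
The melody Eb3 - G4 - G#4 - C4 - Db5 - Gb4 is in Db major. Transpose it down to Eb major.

F2 A3 A#3 D3 Eb4 Ab3

Db major to Eb major down is a minor seventh, so every note moves down by that interval.
Eb3 → F2
G4 → A3
G#4 → A#3
C4 → D3
Db5 → Eb4
Gb4 → Ab3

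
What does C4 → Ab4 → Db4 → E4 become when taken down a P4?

G3 Eb4 Ab3 B3

C4 down a perfect fourth is G3.
Ab4 down a perfect fourth is Eb4.
Db4 down a perfect fourth is Ab3.
E4 down a perfect fourth is B3.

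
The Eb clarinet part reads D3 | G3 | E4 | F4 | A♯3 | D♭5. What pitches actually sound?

F3 Bb3 G4 Ab4 C#4 Fb5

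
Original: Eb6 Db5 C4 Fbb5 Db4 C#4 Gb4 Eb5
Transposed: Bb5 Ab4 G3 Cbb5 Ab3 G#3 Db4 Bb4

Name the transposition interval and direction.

down a perfect fourth

Take the first pair: Eb6 → Bb5. E to B spans 4 letter names, so the interval is some kind of fourth.
Bb5 to Eb6 is 5 semitones, which makes it a perfect fourth; the second version is lower, so the direction is down.
Checking another pair — Eb5 → Bb4 — gives the same interval.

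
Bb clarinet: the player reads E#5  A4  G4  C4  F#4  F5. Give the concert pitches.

D#5 G4 F4 Bb3 E4 Eb5

Written C4 on the Bb clarinet sounds as Bb3, a major second lower; apply that shift to every note.
E#5 gives D#5
A4 gives G4
G4 gives F4
C4 gives Bb3
F#4 gives E4
F5 gives Eb5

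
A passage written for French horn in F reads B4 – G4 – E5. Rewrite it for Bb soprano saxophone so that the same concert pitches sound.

First find concert pitch: the French horn in F sounds a perfect fifth below written, so B4 G4 E5 sounds E4 C4 A4.
Then write for Bb soprano saxophone: it sounds a major second below written, so the part must be a major second above concert.
E4 → F#4
C4 → D4
A4 → B4

F#4 D4 B4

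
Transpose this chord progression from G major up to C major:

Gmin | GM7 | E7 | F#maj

G major up to C major is a perfect fourth; each chord root moves by that interval while the quality stays the same.
Gmin: root G up a perfect fourth → C, giving Cmin.
GM7: root G up a perfect fourth → C, giving CM7.
E7: root E up a perfect fourth → A, giving A7.
F#maj: root F# up a perfect fourth → B, giving Bmaj.

Cmin CM7 A7 Bmaj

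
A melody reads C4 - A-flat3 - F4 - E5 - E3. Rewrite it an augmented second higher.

C4 -> D#4
Ab3 -> B3
F4 -> G#4
E5 -> F##5
E3 -> F##3

D#4 B3 G#4 F##5 F##3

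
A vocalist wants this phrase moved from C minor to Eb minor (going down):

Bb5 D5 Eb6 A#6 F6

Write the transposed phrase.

Db5 F4 Gb5 C#6 Ab5

C minor to Eb minor down is a major sixth, so every note moves down by that interval.
Bb5 becomes Db5
D5 becomes F4
Eb6 becomes Gb5
A#6 becomes C#6
F6 becomes Ab5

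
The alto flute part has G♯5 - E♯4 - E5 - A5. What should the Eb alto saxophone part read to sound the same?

B#5 G##4 G#5 C#6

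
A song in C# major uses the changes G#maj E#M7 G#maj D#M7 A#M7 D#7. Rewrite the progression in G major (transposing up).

Dmaj BM7 Dmaj AM7 EM7 A7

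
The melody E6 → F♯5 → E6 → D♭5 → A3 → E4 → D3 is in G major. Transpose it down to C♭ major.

From G down to C♭ is an augmented fifth; apply that to each pitch.
E6 gives Ab5
F#5 gives Bb4
E6 gives Ab5
Db5 gives Gbb4
A3 gives Db3
E4 gives Ab3
D3 gives Gb2

Ab5 Bb4 Ab5 Gbb4 Db3 Ab3 Gb2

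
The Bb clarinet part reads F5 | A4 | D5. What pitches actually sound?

Eb5 G4 C5

Written C4 on the Bb clarinet sounds as Bb3, a major second lower; apply that shift to every note.
F5 to Eb5
A4 to G4
D5 to C5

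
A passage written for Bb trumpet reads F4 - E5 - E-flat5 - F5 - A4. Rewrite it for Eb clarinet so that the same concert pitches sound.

First find concert pitch: the Bb trumpet sounds a major second below written, so F4 E5 E-flat5 F5 A4 sounds Eb4 D5 Db5 Eb5 G4.
Then write for Eb clarinet: it sounds a minor third above written, so the part must be a minor third below concert.
Eb4 → C4
D5 → B4
Db5 → Bb4
Eb5 → C5
G4 → E4

C4 B4 Bb4 C5 E4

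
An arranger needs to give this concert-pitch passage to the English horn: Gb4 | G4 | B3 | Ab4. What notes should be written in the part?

The English horn sounds a perfect fifth below written, so the written part must be a perfect fifth above concert — transpose each note up.
Gb4 gives Db5
G4 gives D5
B3 gives F#4
Ab4 gives Eb5

Db5 D5 F#4 Eb5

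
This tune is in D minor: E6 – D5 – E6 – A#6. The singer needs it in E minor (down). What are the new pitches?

From D down to E is a minor seventh; apply that to each pitch.
E6 becomes F#5
D5 becomes E4
E6 becomes F#5
A#6 becomes B#5

F#5 E4 F#5 B#5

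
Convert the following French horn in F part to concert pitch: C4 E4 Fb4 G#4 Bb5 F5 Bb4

F3 A3 Bbb3 C#4 Eb5 Bb4 Eb4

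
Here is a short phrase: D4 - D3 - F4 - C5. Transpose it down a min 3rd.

B3 B2 D4 A4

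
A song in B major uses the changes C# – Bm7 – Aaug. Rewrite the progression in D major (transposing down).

E Dm7 Caug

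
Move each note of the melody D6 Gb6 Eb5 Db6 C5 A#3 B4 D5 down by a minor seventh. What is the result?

D6 down a minor seventh is E5.
Gb6: a seventh down reaches A, and 10 semitones makes it Ab5.
Eb5 down a minor seventh is F4.
A minor seventh down from Db6 gives Eb5.
C5 down a minor seventh is D4.
A#3 down a minor seventh is B#2.
B4 down a minor seventh is C#4.
D5: a seventh down reaches E, and 10 semitones makes it E4.

E5 Ab5 F4 Eb5 D4 B#2 C#4 E4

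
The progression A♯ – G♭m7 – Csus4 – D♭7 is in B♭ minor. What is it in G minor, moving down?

F## Ebm7 Asus4 Bb7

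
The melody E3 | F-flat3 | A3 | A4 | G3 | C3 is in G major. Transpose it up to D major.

G major to D major up is a perfect fifth, so every note moves up by that interval.
E3 -> B3
Fb3 -> Cb4
A3 -> E4
A4 -> E5
G3 -> D4
C3 -> G3

B3 Cb4 E4 E5 D4 G3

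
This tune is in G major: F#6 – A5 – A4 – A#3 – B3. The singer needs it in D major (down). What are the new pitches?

C#6 E5 E4 E#3 F#3

From G down to D is a perfect fourth; apply that to each pitch.
F#6 → C#6
A5 → E5
A4 → E4
A#3 → E#3
B3 → F#3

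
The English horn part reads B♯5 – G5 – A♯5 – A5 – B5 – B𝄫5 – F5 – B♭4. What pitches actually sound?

The English horn sounds a perfect fifth below written, so transpose each written note down a perfect fifth.
B#5 -> E#5
G5 -> C5
A#5 -> D#5
A5 -> D5
B5 -> E5
Bbb5 -> Ebb5
F5 -> Bb4
Bb4 -> Eb4

E#5 C5 D#5 D5 E5 Ebb5 Bb4 Eb4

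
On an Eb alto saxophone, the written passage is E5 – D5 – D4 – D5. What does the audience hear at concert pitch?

G4 F4 F3 F4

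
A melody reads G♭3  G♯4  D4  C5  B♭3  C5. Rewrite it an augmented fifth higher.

An augmented fifth up from Gb3 gives D4.
An augmented fifth up from G#4 gives D##5.
D4: a fifth up reaches A, and 8 semitones makes it A#4.
C5: a fifth up reaches G, and 8 semitones makes it G#5.
Bb3: a fifth up reaches F, and 8 semitones makes it F#4.
C5: a fifth up reaches G, and 8 semitones makes it G#5.

D4 D##5 A#4 G#5 F#4 G#5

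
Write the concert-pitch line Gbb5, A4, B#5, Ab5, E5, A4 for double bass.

Written C4 sounds as C3 on the double bass, so concert pitches are written a perfect octave up.
Gbb5 gives Gbb6
A4 gives A5
B#5 gives B#6
Ab5 gives Ab6
E5 gives E6
A4 gives A5

Gbb6 A5 B#6 Ab6 E6 A5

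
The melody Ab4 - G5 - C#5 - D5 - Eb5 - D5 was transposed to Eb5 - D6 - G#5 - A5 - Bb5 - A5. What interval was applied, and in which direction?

up a perfect fifth

From Ab4 to Eb5 is 5 letter names — a fifth of some quality.
Ab4 to Eb5 is 7 semitones, which makes it a perfect fifth; the second version is higher, so the direction is up.
Checking another pair — D5 → A5 — gives the same interval.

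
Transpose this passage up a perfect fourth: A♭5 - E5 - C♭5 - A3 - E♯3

Db6 A5 Fb5 D4 A#3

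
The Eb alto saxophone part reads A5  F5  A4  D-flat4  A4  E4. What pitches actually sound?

The Eb alto saxophone sounds a major sixth below written, so transpose each written note down a major sixth.
A5 becomes C5
F5 becomes Ab4
A4 becomes C4
Db4 becomes Fb3
A4 becomes C4
E4 becomes G3

C5 Ab4 C4 Fb3 C4 G3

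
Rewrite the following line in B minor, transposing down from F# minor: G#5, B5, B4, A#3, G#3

C#5 E5 E4 D#3 C#3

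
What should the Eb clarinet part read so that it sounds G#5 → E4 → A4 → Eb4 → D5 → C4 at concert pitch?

The Eb clarinet sounds a minor third above written, so the written part must be a minor third below concert — transpose each note down.
G#5 gives E#5
E4 gives C#4
A4 gives F#4
Eb4 gives C4
D5 gives B4
C4 gives A3

E#5 C#4 F#4 C4 B4 A3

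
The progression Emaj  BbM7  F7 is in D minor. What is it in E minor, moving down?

D minor down to E minor is a minor seventh; each chord root moves by that interval while the quality stays the same.
Emaj: root E down a minor seventh → F#, giving F#maj.
BbM7: root Bb down a minor seventh → C, giving CM7.
F7: root F down a minor seventh → G, giving G7.

F#maj CM7 G7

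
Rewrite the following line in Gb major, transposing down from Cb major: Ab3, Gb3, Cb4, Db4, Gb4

Eb3 Db3 Gb3 Ab3 Db4

Cb major to Gb major down is a perfect fourth, so every note moves down by that interval.
Ab3 to Eb3
Gb3 to Db3
Cb4 to Gb3
Db4 to Ab3
Gb4 to Db4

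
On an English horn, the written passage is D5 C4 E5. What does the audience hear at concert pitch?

The English horn sounds a perfect fifth below written, so transpose each written note down a perfect fifth.
D5 becomes G4
C4 becomes F3
E5 becomes A4

G4 F3 A4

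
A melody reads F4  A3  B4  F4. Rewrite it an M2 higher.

F4 to G4
A3 to B3
B4 to C#5
F4 to G4

G4 B3 C#5 G4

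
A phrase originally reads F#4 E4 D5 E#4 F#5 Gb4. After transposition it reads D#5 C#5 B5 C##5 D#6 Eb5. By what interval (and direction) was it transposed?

up a major sixth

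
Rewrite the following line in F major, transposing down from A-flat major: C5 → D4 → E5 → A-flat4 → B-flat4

A-flat major to F major down is a minor third, so every note moves down by that interval.
C5 gives A4
D4 gives B3
E5 gives C#5
Ab4 gives F4
Bb4 gives G4

A4 B3 C#5 F4 G4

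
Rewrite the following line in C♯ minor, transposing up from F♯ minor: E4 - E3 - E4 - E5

B4 B3 B4 B5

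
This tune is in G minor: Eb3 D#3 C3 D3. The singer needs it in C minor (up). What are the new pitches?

G minor to C minor up is a perfect fourth, so every note moves up by that interval.
Eb3 becomes Ab3
D#3 becomes G#3
C3 becomes F3
D3 becomes G3

Ab3 G#3 F3 G3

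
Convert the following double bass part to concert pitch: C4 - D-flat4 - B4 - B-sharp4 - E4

C3 Db3 B3 B#3 E3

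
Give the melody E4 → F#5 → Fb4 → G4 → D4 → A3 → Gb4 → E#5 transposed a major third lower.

E4 -> C4
F#5 -> D5
Fb4 -> Dbb4
G4 -> Eb4
D4 -> Bb3
A3 -> F3
Gb4 -> Ebb4
E#5 -> C#5

C4 D5 Dbb4 Eb4 Bb3 F3 Ebb4 C#5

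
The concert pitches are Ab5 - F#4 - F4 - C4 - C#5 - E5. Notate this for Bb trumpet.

Written C4 sounds as Bb3 on the Bb trumpet, so concert pitches are written a major second up.
Ab5 → Bb5
F#4 → G#4
F4 → G4
C4 → D4
C#5 → D#5
E5 → F#5

Bb5 G#4 G4 D4 D#5 F#5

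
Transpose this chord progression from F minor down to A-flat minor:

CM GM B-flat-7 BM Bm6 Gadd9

EbM BbM Db-7 DM Dm6 Bbadd9

F minor down to A-flat minor is a major sixth; each chord root moves by that interval while the quality stays the same.
CM: root C down a major sixth → Eb, giving EbM.
GM: root G down a major sixth → Bb, giving BbM.
B-flat-7: root B-flat down a major sixth → Db, giving Db-7.
BM: root B down a major sixth → D, giving DM.
Bm6: root B down a major sixth → D, giving Dm6.
Gadd9: root G down a major sixth → Bb, giving Bbadd9.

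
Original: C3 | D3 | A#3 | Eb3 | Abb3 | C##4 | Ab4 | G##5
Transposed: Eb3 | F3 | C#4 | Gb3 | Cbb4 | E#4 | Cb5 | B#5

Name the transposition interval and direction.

Take the first pair: C3 → Eb3. C to E spans 3 letter names, so the interval is some kind of third.
C3 to Eb3 is 3 semitones, which makes it a minor third; the second version is higher, so the direction is up.
Checking another pair — G##5 → B#5 — gives the same interval.

up a minor third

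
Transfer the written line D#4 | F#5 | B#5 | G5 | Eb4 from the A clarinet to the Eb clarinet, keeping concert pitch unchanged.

G##3 B#4 E##5 C#5 A3

First find concert pitch: the A clarinet sounds a minor third below written, so D#4 F#5 B#5 G5 Eb4 sounds B#3 D#5 G##5 E5 C4.
Then write for Eb clarinet: it sounds a minor third above written, so the part must be a minor third below concert.
B#3 → G##3
D#5 → B#4
G##5 → E##5
E5 → C#5
C4 → A3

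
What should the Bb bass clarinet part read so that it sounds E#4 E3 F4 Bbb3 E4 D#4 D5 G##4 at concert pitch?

F##5 F#4 G5 Cb5 F#5 E#5 E6 A##5

The Bb bass clarinet sounds a major ninth below written, so the written part must be a major ninth above concert — transpose each note up.
E#4 -> F##5
E3 -> F#4
F4 -> G5
Bbb3 -> Cb5
E4 -> F#5
D#4 -> E#5
D5 -> E6
G##4 -> A##5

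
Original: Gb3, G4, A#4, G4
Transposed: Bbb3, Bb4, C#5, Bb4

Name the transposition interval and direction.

up a minor third

Take the first pair: Gb3 → Bbb3. G to B spans 3 letter names, so the interval is some kind of third.
Gb3 to Bbb3 is 3 semitones, which makes it a minor third; the second version is higher, so the direction is up.
Checking another pair — G4 → Bb4 — gives the same interval.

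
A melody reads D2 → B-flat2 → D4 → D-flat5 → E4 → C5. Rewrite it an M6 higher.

D2 up a major sixth is B2.
A major sixth up from Bb2 gives G3.
A major sixth up from D4 gives B4.
Db5 up a major sixth is Bb5.
A major sixth up from E4 gives C#5.
A major sixth up from C5 gives A5.

B2 G3 B4 Bb5 C#5 A5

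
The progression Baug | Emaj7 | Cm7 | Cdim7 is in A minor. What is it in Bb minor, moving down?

A minor down to Bb minor is a major seventh; each chord root moves by that interval while the quality stays the same.
Baug: root B down a major seventh → C, giving Caug.
Emaj7: root E down a major seventh → F, giving Fmaj7.
Cm7: root C down a major seventh → Db, giving Dbm7.
Cdim7: root C down a major seventh → Db, giving Dbdim7.

Caug Fmaj7 Dbm7 Dbdim7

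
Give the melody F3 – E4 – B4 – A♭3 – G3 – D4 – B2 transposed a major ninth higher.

G4 F#5 C#6 Bb4 A4 E5 C#4

F3 to G4
E4 to F#5
B4 to C#6
Ab3 to Bb4
G3 to A4
D4 to E5
B2 to C#4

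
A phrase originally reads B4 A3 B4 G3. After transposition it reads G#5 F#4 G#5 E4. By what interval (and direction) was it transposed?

From B4 to G#5 is 6 letter names — a sixth of some quality.
B4 to G#5 is 9 semitones, which makes it a major sixth; the second version is higher, so the direction is up.
Checking another pair — G3 → E4 — gives the same interval.

up a major sixth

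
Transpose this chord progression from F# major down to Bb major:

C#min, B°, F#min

F# major down to Bb major is an augmented fifth; each chord root moves by that interval while the quality stays the same.
C#min: root C# down an augmented fifth → F, giving Fmin.
B°: root B down an augmented fifth → Eb, giving Eb°.
F#min: root F# down an augmented fifth → Bb, giving Bbmin.

Fmin Eb° Bbmin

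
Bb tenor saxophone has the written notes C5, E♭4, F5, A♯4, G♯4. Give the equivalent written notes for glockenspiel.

First find concert pitch: the Bb tenor saxophone sounds a major ninth below written, so C5 E♭4 F5 A♯4 G♯4 sounds Bb3 Db3 Eb4 G#3 F#3.
Then write for glockenspiel: it sounds a perfect fifteenth above written, so the part must be a perfect fifteenth below concert.
Bb3 → Bb1
Db3 → Db1
Eb4 → Eb2
G#3 → G#1
F#3 → F#1

Bb1 Db1 Eb2 G#1 F#1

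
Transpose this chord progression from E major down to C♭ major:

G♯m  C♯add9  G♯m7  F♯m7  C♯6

E major down to C♭ major is an augmented third; each chord root moves by that interval while the quality stays the same.
G♯m: root G♯ down an augmented third → Eb, giving Ebm.
C♯add9: root C♯ down an augmented third → Ab, giving Abadd9.
G♯m7: root G♯ down an augmented third → Eb, giving Ebm7.
F♯m7: root F♯ down an augmented third → Db, giving Dbm7.
C♯6: root C♯ down an augmented third → Ab, giving Ab6.

Ebm Abadd9 Ebm7 Dbm7 Ab6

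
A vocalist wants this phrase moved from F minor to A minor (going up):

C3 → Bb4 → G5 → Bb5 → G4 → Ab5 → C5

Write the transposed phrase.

E3 D5 B5 D6 B4 C6 E5

From F up to A is a major third; apply that to each pitch.
C3 becomes E3
Bb4 becomes D5
G5 becomes B5
Bb5 becomes D6
G4 becomes B4
Ab5 becomes C6
C5 becomes E5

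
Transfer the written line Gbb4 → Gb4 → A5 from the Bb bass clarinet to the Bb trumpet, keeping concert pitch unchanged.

Gbb3 Gb3 A4

First find concert pitch: the Bb bass clarinet sounds a major ninth below written, so Gbb4 Gb4 A5 sounds Fbb3 Fb3 G4.
Then write for Bb trumpet: it sounds a major second below written, so the part must be a major second above concert.
Fbb3 → Gbb3
Fb3 → Gb3
G4 → A4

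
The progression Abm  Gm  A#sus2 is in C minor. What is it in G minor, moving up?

Ebm Dm E#sus2

C minor up to G minor is a perfect fifth; each chord root moves by that interval while the quality stays the same.
Abm: root Ab up a perfect fifth → Eb, giving Ebm.
Gm: root G up a perfect fifth → D, giving Dm.
A#sus2: root A# up a perfect fifth → E#, giving E#sus2.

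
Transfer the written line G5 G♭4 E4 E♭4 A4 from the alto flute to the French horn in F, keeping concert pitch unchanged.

First find concert pitch: the alto flute sounds a perfect fourth below written, so G5 G♭4 E4 E♭4 A4 sounds D5 Db4 B3 Bb3 E4.
Then write for French horn in F: it sounds a perfect fifth below written, so the part must be a perfect fifth above concert.
D5 → A5
Db4 → Ab4
B3 → F#4
Bb3 → F4
E4 → B4

A5 Ab4 F#4 F4 B4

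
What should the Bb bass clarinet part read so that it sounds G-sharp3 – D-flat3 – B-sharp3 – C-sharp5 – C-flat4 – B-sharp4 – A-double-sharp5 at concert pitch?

A#4 Eb4 C##5 D#6 Db5 C##6 B##6

Written C4 sounds as Bb2 on the Bb bass clarinet, so concert pitches are written a major ninth up.
G#3 → A#4
Db3 → Eb4
B#3 → C##5
C#5 → D#6
Cb4 → Db5
B#4 → C##6
A##5 → B##6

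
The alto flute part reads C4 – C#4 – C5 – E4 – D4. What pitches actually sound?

G3 G#3 G4 B3 A3

Written C4 on the alto flute sounds as G3, a perfect fourth lower; apply that shift to every note.
C4 becomes G3
C#4 becomes G#3
C5 becomes G4
E4 becomes B3
D4 becomes A3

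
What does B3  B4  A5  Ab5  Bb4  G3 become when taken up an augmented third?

B3 -> D##4
B4 -> D##5
A5 -> C##6
Ab5 -> C#6
Bb4 -> D#5
G3 -> B#3

D##4 D##5 C##6 C#6 D#5 B#3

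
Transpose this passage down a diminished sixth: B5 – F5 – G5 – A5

B5 to D##5
F5 to A#4
G5 to B#4
A5 to C##5

D##5 A#4 B#4 C##5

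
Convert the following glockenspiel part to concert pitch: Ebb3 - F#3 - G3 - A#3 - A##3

Written C4 on the glockenspiel sounds as C6, a perfect fifteenth higher; apply that shift to every note.
Ebb3 to Ebb5
F#3 to F#5
G3 to G5
A#3 to A#5
A##3 to A##5

Ebb5 F#5 G5 A#5 A##5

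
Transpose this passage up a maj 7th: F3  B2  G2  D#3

E4 A#3 F#3 C##4

F3 gives E4
B2 gives A#3
G2 gives F#3
D#3 gives C##4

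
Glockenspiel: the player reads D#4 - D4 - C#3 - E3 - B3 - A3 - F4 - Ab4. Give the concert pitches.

Written C4 on the glockenspiel sounds as C6, a perfect fifteenth higher; apply that shift to every note.
D#4 becomes D#6
D4 becomes D6
C#3 becomes C#5
E3 becomes E5
B3 becomes B5
A3 becomes A5
F4 becomes F6
Ab4 becomes Ab6

D#6 D6 C#5 E5 B5 A5 F6 Ab6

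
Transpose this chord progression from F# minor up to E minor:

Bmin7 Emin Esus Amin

Amin7 Dmin Dsus Gmin

F# minor up to E minor is a minor seventh; each chord root moves by that interval while the quality stays the same.
Bmin7: root B up a minor seventh → A, giving Amin7.
Emin: root E up a minor seventh → D, giving Dmin.
Esus: root E up a minor seventh → D, giving Dsus.
Amin: root A up a minor seventh → G, giving Gmin.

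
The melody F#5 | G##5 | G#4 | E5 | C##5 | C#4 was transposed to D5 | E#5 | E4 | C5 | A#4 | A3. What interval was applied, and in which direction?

down a major third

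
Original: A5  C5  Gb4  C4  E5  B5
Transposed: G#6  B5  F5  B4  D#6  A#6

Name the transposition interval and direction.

From A5 to G#6 is 7 letter names — a seventh of some quality.
A5 to G#6 is 11 semitones, which makes it a major seventh; the second version is higher, so the direction is up.
Checking another pair — B5 → A#6 — gives the same interval.

up a major seventh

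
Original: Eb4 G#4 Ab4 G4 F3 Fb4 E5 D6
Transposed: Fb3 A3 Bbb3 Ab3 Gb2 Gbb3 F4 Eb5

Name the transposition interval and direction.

down a major seventh

Take the first pair: Eb4 → Fb3. E to F spans 7 letter names, so the interval is some kind of seventh.
Fb3 to Eb4 is 11 semitones, which makes it a major seventh; the second version is lower, so the direction is down.
Checking another pair — D6 → Eb5 — gives the same interval.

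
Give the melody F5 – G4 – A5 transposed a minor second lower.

F5 -> E5
G4 -> F#4
A5 -> G#5

E5 F#4 G#5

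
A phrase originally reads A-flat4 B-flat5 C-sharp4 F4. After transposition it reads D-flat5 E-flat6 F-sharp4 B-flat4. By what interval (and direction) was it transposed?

up a perfect fourth

From Ab4 to Db5 is 4 letter names — a fourth of some quality.
Ab4 to Db5 is 5 semitones, which makes it a perfect fourth; the second version is higher, so the direction is up.
Checking another pair — F4 → Bb4 — gives the same interval.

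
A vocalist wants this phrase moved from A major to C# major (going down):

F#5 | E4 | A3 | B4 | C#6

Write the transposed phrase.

A#4 G#3 C#3 D#4 E#5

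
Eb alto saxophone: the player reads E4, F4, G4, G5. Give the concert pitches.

G3 Ab3 Bb3 Bb4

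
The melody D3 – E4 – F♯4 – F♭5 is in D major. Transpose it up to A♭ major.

Ab3 Bb4 C5 Cbb6

From D up to A♭ is a diminished fifth; apply that to each pitch.
D3 becomes Ab3
E4 becomes Bb4
F#4 becomes C5
Fb5 becomes Cbb6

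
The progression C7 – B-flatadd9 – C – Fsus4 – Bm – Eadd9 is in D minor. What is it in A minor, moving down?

G7 Fadd9 G Csus4 F#m Badd9

D minor down to A minor is a perfect fourth; each chord root moves by that interval while the quality stays the same.
C7: root C down a perfect fourth → G, giving G7.
B-flatadd9: root B-flat down a perfect fourth → F, giving Fadd9.
C: root C down a perfect fourth → G, giving G.
Fsus4: root F down a perfect fourth → C, giving Csus4.
Bm: root B down a perfect fourth → F#, giving F#m.
Eadd9: root E down a perfect fourth → B, giving Badd9.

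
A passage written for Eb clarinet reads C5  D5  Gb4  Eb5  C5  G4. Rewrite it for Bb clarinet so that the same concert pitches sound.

F5 G5 Cb5 Ab5 F5 C5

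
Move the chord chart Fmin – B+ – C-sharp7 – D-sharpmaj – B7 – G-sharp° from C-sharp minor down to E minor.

Abmin D+ E7 F#maj D7 B°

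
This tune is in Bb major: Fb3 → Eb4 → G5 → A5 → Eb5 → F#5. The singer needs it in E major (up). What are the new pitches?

Bb3 A4 C#6 D#6 A5 B#5

Bb major to E major up is an augmented fourth, so every note moves up by that interval.
Fb3 -> Bb3
Eb4 -> A4
G5 -> C#6
A5 -> D#6
Eb5 -> A5
F#5 -> B#5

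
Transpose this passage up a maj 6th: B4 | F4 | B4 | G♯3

G#5 D5 G#5 E#4

B4 → G#5
F4 → D5
B4 → G#5
G#3 → E#4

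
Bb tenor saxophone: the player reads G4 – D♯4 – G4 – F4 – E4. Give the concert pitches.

The Bb tenor saxophone sounds a major ninth below written, so transpose each written note down a major ninth.
G4 gives F3
D#4 gives C#3
G4 gives F3
F4 gives Eb3
E4 gives D3

F3 C#3 F3 Eb3 D3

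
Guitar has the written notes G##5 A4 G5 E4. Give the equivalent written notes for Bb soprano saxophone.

First find concert pitch: the guitar sounds a perfect octave below written, so G##5 A4 G5 E4 sounds G##4 A3 G4 E3.
Then write for Bb soprano saxophone: it sounds a major second below written, so the part must be a major second above concert.
G##4 → A##4
A3 → B3
G4 → A4
E3 → F#3

A##4 B3 A4 F#3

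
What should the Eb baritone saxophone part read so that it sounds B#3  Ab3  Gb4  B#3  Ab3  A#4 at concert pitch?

G##5 F5 Eb6 G##5 F5 F##6

The Eb baritone saxophone sounds a major thirteenth below written, so the written part must be a major thirteenth above concert — transpose each note up.
B#3 gives G##5
Ab3 gives F5
Gb4 gives Eb6
B#3 gives G##5
Ab3 gives F5
A#4 gives F##6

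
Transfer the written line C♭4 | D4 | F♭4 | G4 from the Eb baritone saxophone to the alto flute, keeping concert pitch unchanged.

First find concert pitch: the Eb baritone saxophone sounds a major thirteenth below written, so C♭4 D4 F♭4 G4 sounds Ebb2 F2 Abb2 Bb2.
Then write for alto flute: it sounds a perfect fourth below written, so the part must be a perfect fourth above concert.
Ebb2 → Abb2
F2 → Bb2
Abb2 → Dbb3
Bb2 → Eb3

Abb2 Bb2 Dbb3 Eb3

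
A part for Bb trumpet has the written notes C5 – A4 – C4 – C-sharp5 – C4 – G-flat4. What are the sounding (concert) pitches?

Bb4 G4 Bb3 B4 Bb3 Fb4

The Bb trumpet sounds a major second below written, so transpose each written note down a major second.
C5 becomes Bb4
A4 becomes G4
C4 becomes Bb3
C#5 becomes B4
C4 becomes Bb3
Gb4 becomes Fb4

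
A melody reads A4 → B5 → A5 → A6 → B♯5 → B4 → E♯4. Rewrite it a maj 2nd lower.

G4 A5 G5 G6 A#5 A4 D#4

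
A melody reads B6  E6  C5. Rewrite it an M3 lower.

G6 C6 Ab4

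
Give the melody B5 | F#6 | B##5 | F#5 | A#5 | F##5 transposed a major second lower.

B5 → A5
F#6 → E6
B##5 → A##5
F#5 → E5
A#5 → G#5
F##5 → E#5

A5 E6 A##5 E5 G#5 E#5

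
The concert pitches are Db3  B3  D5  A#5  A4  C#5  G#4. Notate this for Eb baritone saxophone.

Written C4 sounds as Eb2 on the Eb baritone saxophone, so concert pitches are written a major thirteenth up.
Db3 -> Bb4
B3 -> G#5
D5 -> B6
A#5 -> F##7
A4 -> F#6
C#5 -> A#6
G#4 -> E#6

Bb4 G#5 B6 F##7 F#6 A#6 E#6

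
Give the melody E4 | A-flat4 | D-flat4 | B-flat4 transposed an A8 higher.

E4 to E#5
Ab4 to A5
Db4 to D5
Bb4 to B5

E#5 A5 D5 B5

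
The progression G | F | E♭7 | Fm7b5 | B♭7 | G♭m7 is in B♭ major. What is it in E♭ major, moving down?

B♭ major down to E♭ major is a perfect fifth; each chord root moves by that interval while the quality stays the same.
G: root G down a perfect fifth → C, giving C.
F: root F down a perfect fifth → Bb, giving Bb.
E♭7: root E♭ down a perfect fifth → Ab, giving Ab7.
Fm7b5: root F down a perfect fifth → Bb, giving Bbm7b5.
B♭7: root B♭ down a perfect fifth → Eb, giving Eb7.
G♭m7: root G♭ down a perfect fifth → Cb, giving Cbm7.

C Bb Ab7 Bbm7b5 Eb7 Cbm7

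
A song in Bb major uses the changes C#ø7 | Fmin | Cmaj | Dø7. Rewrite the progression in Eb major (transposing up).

F#ø7 Bbmin Fmaj Gø7

Bb major up to Eb major is a perfect fourth; each chord root moves by that interval while the quality stays the same.
C#ø7: root C# up a perfect fourth → F#, giving F#ø7.
Fmin: root F up a perfect fourth → Bb, giving Bbmin.
Cmaj: root C up a perfect fourth → F, giving Fmaj.
Dø7: root D up a perfect fourth → G, giving Gø7.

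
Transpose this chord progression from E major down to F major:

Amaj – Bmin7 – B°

E major down to F major is a major seventh; each chord root moves by that interval while the quality stays the same.
Amaj: root A down a major seventh → Bb, giving Bbmaj.
Bmin7: root B down a major seventh → C, giving Cmin7.
B°: root B down a major seventh → C, giving C°.

Bbmaj Cmin7 C°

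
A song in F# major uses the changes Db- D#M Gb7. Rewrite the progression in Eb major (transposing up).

F# major up to Eb major is a diminished seventh; each chord root moves by that interval while the quality stays the same.
Db-: root Db up a diminished seventh → Cbb, giving Cbb-.
D#M: root D# up a diminished seventh → C, giving CM.
Gb7: root Gb up a diminished seventh → Fbb, giving Fbb7.

Cbb- CM Fbb7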